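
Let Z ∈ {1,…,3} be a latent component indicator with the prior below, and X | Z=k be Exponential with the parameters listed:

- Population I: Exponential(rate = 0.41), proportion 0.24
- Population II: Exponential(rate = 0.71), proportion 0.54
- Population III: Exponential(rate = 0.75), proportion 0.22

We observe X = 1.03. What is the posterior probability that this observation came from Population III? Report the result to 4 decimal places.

0.2343

The responsibility of component k is P(Z=k) f_k(x) divided by Σ_j P(Z=j) f_j(x).
Exponential densities:
  p_I = 0.41·e^(−0.41·1.03) = 0.41·e^(−0.4223) = 0.26877
  p_II = 0.71·e^(−0.71·1.03) = 0.71·e^(−0.7313) = 0.341711
  p_III = 0.75·e^(−0.75·1.03) = 0.75·e^(−0.7725) = 0.346393
Unnormalised posteriors:
  P(Z=I)·p_I = 0.24 × 0.26877 = 0.0645049
  P(Z=II)·p_II = 0.54 × 0.341711 = 0.184524
  P(Z=III)·p_III = 0.22 × 0.346393 = 0.0762064
Sum: 0.0645049 + 0.184524 + 0.0762064 = 0.325235
P(Population III | x) = 0.0762064 / 0.325235 ≈ 0.2343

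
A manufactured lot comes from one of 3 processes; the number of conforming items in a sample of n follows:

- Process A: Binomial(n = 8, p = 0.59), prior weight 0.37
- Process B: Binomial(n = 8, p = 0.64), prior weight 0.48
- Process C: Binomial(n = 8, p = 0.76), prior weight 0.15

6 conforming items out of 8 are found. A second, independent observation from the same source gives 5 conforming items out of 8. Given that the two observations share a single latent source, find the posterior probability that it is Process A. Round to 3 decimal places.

The responsibility of component k is P(Z=k) f_k(x) divided by Σ_j P(Z=j) f_j(x).
Since both observations come from the same component, the likelihood for component k is f_k(x₁)·f_k(x₂).
  L_A = [C(8,6)·0.59^6·0.41^2 = 28·0.0421805·0.1681 = 0.198535] × [0.27593] = 0.0547819
  L_B = [C(8,6)·0.64^6·0.36^2 = 28·0.0687195·0.1296 = 0.249369] × [0.28054] = 0.0699581
  L_C = [C(8,6)·0.76^6·0.24^2 = 28·0.1927·0.0576 = 0.310786] × [0.196286] = 0.0610031
Weight by the priors:
  P(Z=A)·L_A = 0.37 × 0.0547819 = 0.0202693
  P(Z=B)·L_B = 0.48 × 0.0699581 = 0.0335799
  P(Z=C)·L_C = 0.15 × 0.0610031 = 0.00915046
Evidence: 0.0202693 + 0.0335799 + 0.00915046 = 0.0629997
So the posterior for Process A is 0.0202693 / 0.0629997 ≈ 0.322.

0.322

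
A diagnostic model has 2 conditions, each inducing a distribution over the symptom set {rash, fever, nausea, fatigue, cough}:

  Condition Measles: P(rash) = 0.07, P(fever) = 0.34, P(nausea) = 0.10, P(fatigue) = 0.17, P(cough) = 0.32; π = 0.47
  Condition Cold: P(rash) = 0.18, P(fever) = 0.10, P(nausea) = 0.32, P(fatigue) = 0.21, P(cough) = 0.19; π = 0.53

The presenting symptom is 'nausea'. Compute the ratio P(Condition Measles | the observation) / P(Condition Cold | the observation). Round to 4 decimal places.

0.2771

Posterior odds = (π_i f_i(x)) / (π_j f_j(x)); the normalising sum cancels.
Categorical probabilities:
  f_Measles = 0.1
  f_Cold = 0.32
Posterior odds = (π_Measles·f_Measles) / (π_Cold·f_Cold) = (0.47·0.1) / (0.53·0.32) = 0.047 / 0.1696 ≈ 0.2771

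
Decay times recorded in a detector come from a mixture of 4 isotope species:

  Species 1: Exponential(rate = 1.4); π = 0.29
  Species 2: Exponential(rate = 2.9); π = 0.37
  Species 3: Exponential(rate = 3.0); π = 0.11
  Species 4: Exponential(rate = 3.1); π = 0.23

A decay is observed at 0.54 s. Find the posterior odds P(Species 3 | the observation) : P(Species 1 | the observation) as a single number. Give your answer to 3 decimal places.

0.343

Since P(k|x) ∝ w_k f_k(x), the posterior odds are w_i f_i(x) / (w_j f_j(x)).
Component likelihoods at x = 0.54 s:
  p_1 = 1.4·e^(−1.4·0.54) = 1.4·e^(−0.7560) = 0.657357
  p_2 = 2.9·e^(−2.9·0.54) = 2.9·e^(−1.5660) = 0.605749
  p_3 = 3.0·e^(−3.0·0.54) = 3.0·e^(−1.6200) = 0.593696
  p_4 = 3.1·e^(−3.1·0.54) = 3.1·e^(−1.6740) = 0.581236
Posterior odds = (w_3·p_3) / (w_1·p_1) = (0.11·0.593696) / (0.29·0.657357) = 0.0653066 / 0.190634 ≈ 0.343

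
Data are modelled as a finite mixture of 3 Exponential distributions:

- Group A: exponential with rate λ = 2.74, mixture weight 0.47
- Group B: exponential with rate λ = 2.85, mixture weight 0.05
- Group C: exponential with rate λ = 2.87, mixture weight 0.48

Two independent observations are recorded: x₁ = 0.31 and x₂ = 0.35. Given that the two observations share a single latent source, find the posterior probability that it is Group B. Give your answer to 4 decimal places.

By Bayes' theorem, P(k | x) = π_k f_k(x) / Σ_j π_j f_j(x).
Since both observations come from the same component, the likelihood for component k is f_k(x₁)·f_k(x₂).
  f_A = [1.17182] × [1.05018] = 1.23062
  f_B = [1.178] × [1.05108] = 1.23817
  f_C = [1.17894] × [1.05107] = 1.23915
Weight by the priors:
  π_A·f_A = 0.47 × 1.23062 = 0.57839
  π_B·f_B = 0.05 × 1.23817 = 0.0619087
  π_C·f_C = 0.48 × 1.23915 = 0.594791
Marginal: 0.57839 + 0.0619087 + 0.594791 = 1.23509
Responsibility of Group B: 0.0619087 / 1.23509 ≈ 0.0501

0.0501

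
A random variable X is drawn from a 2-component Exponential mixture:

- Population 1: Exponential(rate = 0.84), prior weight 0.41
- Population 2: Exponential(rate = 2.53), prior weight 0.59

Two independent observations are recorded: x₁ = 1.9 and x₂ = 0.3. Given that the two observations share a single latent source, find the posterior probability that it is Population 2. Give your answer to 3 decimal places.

0.241

By Bayes' theorem, P(k | x) = w_k f_k(x) / Σ_j w_j f_j(x).
Since both observations come from the same component, the likelihood for component k is f_k(x₁)·f_k(x₂).
  L_1 = [0.170273] × [0.652886] = 0.111169
  L_2 = [0.020676] × [1.18438] = 0.0244883
Prior × likelihood for each component:
  w_1·L_1 = 0.41 × 0.111169 = 0.0455792
  w_2·L_2 = 0.59 × 0.0244883 = 0.0144481
Normaliser: 0.0455792 + 0.0144481 = 0.0600272
So the posterior for Population 2 is 0.0144481 / 0.0600272 ≈ 0.241.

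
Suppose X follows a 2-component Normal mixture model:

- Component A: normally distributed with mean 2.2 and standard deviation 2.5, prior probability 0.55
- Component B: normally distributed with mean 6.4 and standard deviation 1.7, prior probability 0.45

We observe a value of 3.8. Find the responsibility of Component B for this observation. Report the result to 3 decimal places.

0.314

The responsibility of component k is w_k f_k(x) divided by Σ_j w_j f_j(x).
Component likelihoods at x = 3.8:
  p_A = (1/(2.5·√(2π)))·exp(−(3.8−2.2)²/(2·2.5²)) = 0.159577·exp(-0.20480) = 0.130025
  p_B = (1/(1.7·√(2π)))·exp(−(3.8−6.4)²/(2·1.7²)) = 0.234672·exp(-1.16955) = 0.0728672
Prior × likelihood for each component:
  w_A·p_A = 0.55 × 0.130025 = 0.0715137
  w_B·p_B = 0.45 × 0.0728672 = 0.0327902
Evidence: 0.0715137 + 0.0327902 = 0.104304
P(Component B | 3.8) = 0.0327902 / 0.104304 ≈ 0.314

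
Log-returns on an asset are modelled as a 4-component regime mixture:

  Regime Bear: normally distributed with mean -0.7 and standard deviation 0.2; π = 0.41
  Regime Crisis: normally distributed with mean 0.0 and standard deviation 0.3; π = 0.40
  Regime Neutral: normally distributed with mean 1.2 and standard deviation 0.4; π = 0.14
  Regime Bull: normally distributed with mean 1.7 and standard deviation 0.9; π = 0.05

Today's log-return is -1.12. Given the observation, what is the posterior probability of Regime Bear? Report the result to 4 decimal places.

P(component k | x) = P(Z=k)·f_k(x) / marginal(x), where marginal(x) = Σ_j P(Z=j)·f_j(x).
Component likelihoods at x = -1.12:
  f_Bear = 0.219918
  f_Crisis = 0.00125095
  f_Neutral = 4.9433e-08
  f_Bull = 0.00327163
Prior × likelihood for each component:
  P(Z=Bear)·f_Bear = 0.41 × 0.219918 = 0.0901664
  P(Z=Crisis)·f_Crisis = 0.40 × 0.00125095 = 0.000500379
  P(Z=Neutral)·f_Neutral = 0.14 × 4.9433e-08 = 6.92062e-09
  P(Z=Bull)·f_Bull = 0.05 × 0.00327163 = 0.000163582
Denominator: 0.0901664 + 0.000500379 + 6.92062e-09 + 0.000163582 = 0.0908303
So the posterior for Regime Bear is 0.0901664 / 0.0908303 ≈ 0.9927.

0.9927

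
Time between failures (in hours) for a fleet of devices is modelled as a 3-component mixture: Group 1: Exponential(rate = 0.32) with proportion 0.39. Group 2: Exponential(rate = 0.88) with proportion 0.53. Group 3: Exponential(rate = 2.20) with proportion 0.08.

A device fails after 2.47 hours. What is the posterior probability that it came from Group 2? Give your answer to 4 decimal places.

Posterior ∝ prior × likelihood, so P(k | x) ∝ π_k f_k(x); normalise over all components.
Exponential densities:
  f_1 = 0.145172
  f_2 = 0.100115
  f_3 = 0.00960432
Unnormalised posteriors:
  π_1·f_1 = 0.39 × 0.145172 = 0.0566172
  π_2·f_2 = 0.53 × 0.100115 = 0.0530611
  π_3·f_3 = 0.08 × 0.00960432 = 0.000768345
Normaliser: 0.0566172 + 0.0530611 + 0.000768345 = 0.110447
So the posterior for Group 2 is 0.0530611 / 0.110447 ≈ 0.4804.

0.4804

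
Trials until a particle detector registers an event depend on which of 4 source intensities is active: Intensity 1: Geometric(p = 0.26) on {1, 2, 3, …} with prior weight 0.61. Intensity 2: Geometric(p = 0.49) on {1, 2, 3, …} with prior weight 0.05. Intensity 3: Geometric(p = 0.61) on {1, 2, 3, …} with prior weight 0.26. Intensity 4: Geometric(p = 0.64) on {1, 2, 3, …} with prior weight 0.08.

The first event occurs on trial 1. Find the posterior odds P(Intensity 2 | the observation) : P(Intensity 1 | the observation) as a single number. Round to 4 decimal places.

0.1545

Only the two components matter; the odds are (π_i f_i(x)) / (π_j f_j(x)).
Geometric probabilities:
  f_1 = 0.26·(1−0.26)^0 = 0.26·1 = 0.26
  f_2 = 0.49·(1−0.49)^0 = 0.49·1 = 0.49
  f_3 = 0.61·(1−0.61)^0 = 0.61·1 = 0.61
  f_4 = 0.64·(1−0.64)^0 = 0.64·1 = 0.64
Posterior odds = (π_2·f_2) / (π_1·f_1) = (0.05·0.49) / (0.61·0.26) = 0.0245 / 0.1586 ≈ 0.1545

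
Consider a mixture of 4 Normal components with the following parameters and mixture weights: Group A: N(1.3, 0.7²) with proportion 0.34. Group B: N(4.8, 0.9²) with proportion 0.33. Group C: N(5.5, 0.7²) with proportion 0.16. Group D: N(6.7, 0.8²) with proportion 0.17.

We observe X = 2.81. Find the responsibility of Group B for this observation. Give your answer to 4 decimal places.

0.4008

Posterior ∝ prior × likelihood, so P(k | x) ∝ π_k f_k(x); normalise over all components.
Normal densities:
  p_A = (1/(0.7·√(2π)))·exp(−(2.81−1.3)²/(2·0.7²)) = 0.569918·exp(-2.32663) = 0.0556376
  p_B = (1/(0.9·√(2π)))·exp(−(2.81−4.8)²/(2·0.9²)) = 0.443269·exp(-2.44451) = 0.038462
  p_C = (1/(0.7·√(2π)))·exp(−(2.81−5.5)²/(2·0.7²)) = 0.569918·exp(-7.38378) = 0.000354062
  p_D = (1/(0.8·√(2π)))·exp(−(2.81−6.7)²/(2·0.8²)) = 0.498678·exp(-11.82195) = 3.6611e-06
Weight by the priors:
  π_A·p_A = 0.34 × 0.0556376 = 0.0189168
  π_B·p_B = 0.33 × 0.038462 = 0.0126925
  π_C·p_C = 0.16 × 0.000354062 = 5.66499e-05
  π_D·p_D = 0.17 × 3.6611e-06 = 6.22386e-07
Normaliser: 0.0189168 + 0.0126925 + 5.66499e-05 + 6.22386e-07 = 0.0316665
Responsibility of Group B: 0.0126925 / 0.0316665 ≈ 0.4008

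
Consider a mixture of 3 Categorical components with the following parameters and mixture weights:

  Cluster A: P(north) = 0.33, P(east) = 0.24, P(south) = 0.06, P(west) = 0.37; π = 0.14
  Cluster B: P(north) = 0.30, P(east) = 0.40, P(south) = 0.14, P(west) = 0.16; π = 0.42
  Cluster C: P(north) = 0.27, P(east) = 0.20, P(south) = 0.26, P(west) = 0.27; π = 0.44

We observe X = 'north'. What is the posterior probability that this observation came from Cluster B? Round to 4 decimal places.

The responsibility of component k is π_k f_k(x) divided by Σ_j π_j f_j(x).
Categorical probabilities:
  f_A = P(north | comp) = 0.33
  f_B = P(north | comp) = 0.30
  f_C = P(north | comp) = 0.27
Weight by the priors:
  π_A·f_A = 0.14 × 0.33 = 0.0462
  π_B·f_B = 0.42 × 0.3 = 0.126
  π_C·f_C = 0.44 × 0.27 = 0.1188
Sum: 0.0462 + 0.126 + 0.1188 = 0.291
P(Cluster B | the observation) = 0.126 / 0.291 ≈ 0.4330

0.4330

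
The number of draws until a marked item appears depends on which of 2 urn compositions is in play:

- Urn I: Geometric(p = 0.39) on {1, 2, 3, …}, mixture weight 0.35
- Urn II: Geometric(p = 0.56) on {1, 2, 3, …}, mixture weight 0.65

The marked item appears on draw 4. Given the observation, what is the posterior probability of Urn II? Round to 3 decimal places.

The responsibility of component k is P(Z=k) f_k(x) divided by Σ_j P(Z=j) f_j(x).
Evaluate each component's likelihood at the observed value:
  p_I = 0.0885226
  p_II = 0.047703
Weight by the priors:
  P(Z=I)·p_I = 0.35 × 0.0885226 = 0.0309829
  P(Z=II)·p_II = 0.65 × 0.047703 = 0.031007
Evidence: 0.0309829 + 0.031007 = 0.0619899
Responsibility of Urn II: 0.031007 / 0.0619899 ≈ 0.500

0.500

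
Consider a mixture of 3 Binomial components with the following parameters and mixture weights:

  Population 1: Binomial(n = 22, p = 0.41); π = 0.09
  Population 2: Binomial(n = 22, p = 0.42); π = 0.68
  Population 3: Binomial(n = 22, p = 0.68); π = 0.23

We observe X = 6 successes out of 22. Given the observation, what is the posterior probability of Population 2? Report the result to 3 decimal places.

0.869

Apply Bayes' rule: the posterior for each component is proportional to its prior times its likelihood at x.
Component likelihoods at x = 6 successes out of 22:
  p_1 = 0.0764099
  p_2 = 0.0671673
  p_3 = 8.918e-05
Prior × likelihood for each component:
  P(Z=1)·p_1 = 0.09 × 0.0764099 = 0.00687689
  P(Z=2)·p_2 = 0.68 × 0.0671673 = 0.0456738
  P(Z=3)·p_3 = 0.23 × 8.918e-05 = 2.05114e-05
Sum: 0.00687689 + 0.0456738 + 2.05114e-05 = 0.0525712
Responsibility of Population 2: 0.0456738 / 0.0525712 ≈ 0.869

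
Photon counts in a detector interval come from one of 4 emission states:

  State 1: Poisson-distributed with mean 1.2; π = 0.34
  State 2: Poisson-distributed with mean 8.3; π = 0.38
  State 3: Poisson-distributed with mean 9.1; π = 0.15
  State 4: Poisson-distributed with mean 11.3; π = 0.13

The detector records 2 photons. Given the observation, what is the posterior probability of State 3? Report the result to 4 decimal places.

0.0089

By Bayes' theorem, P(k | x) = w_k f_k(x) / Σ_j w_j f_j(x).
Evaluate each component's likelihood at the observed value:
  f_1 = 0.21686
  f_2 = 0.00856016
  f_3 = 0.00462352
  f_4 = 0.000789949
Prior × likelihood for each component:
  w_1·f_1 = 0.34 × 0.21686 = 0.0737323
  w_2·f_2 = 0.38 × 0.00856016 = 0.00325286
  w_3·f_3 = 0.15 × 0.00462352 = 0.000693528
  w_4·f_4 = 0.13 × 0.000789949 = 0.000102693
Denominator: 0.0737323 + 0.00325286 + 0.000693528 + 0.000102693 = 0.0777814
P(State 3 | data) ≈ 0.0089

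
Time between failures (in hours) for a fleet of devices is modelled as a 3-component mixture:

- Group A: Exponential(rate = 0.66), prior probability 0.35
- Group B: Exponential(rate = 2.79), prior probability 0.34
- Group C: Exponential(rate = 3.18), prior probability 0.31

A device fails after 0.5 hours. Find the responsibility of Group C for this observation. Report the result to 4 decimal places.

Apply Bayes' rule: the posterior for each component is proportional to its prior times its likelihood at x.
Exponential densities:
  f_A = 0.66·e^(−0.66·0.5) = 0.66·e^(−0.3300) = 0.47449
  f_B = 2.79·e^(−2.79·0.5) = 2.79·e^(−1.3950) = 0.691454
  f_C = 3.18·e^(−3.18·0.5) = 3.18·e^(−1.5900) = 0.648483
Weight by the priors:
  π_A·f_A = 0.35 × 0.47449 = 0.166071
  π_B·f_B = 0.34 × 0.691454 = 0.235094
  π_C·f_C = 0.31 × 0.648483 = 0.20103
Denominator: 0.166071 + 0.235094 + 0.20103 = 0.602196
P(Group C | x) ≈ 0.3338

0.3338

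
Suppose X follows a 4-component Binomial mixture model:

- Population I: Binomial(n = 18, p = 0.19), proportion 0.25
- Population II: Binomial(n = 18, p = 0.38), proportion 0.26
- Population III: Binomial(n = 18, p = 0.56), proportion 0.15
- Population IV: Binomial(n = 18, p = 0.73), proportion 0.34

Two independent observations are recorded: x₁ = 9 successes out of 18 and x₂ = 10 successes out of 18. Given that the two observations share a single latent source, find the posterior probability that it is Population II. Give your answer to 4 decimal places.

Posterior ∝ prior × likelihood, so P(k | x) ∝ π_k f_k(x); normalise over all components.
Since both observations come from the same component, the likelihood for component k is f_k(x₁)·f_k(x₂).
  f_I = [C(18,9)·0.19^9·0.81^9 = 48620·3.22688e-07·0.150095 = 0.00235485] × [0.000497134] = 1.17067e-06
  f_II = [C(18,9)·0.38^9·0.62^9 = 48620·0.000165216·0.0135371 = 0.108741] × [0.0599828] = 0.00652258
  f_III = [C(18,9)·0.56^9·0.44^9 = 48620·0.00541617·0.000618122 = 0.162773] × [0.186449] = 0.0303487
  f_IV = [C(18,9)·0.73^9·0.27^9 = 48620·0.0588716·7.6256e-06 = 0.021827] × [0.0531124] = 0.00115929
Prior × likelihood for each component:
  π_I·f_I = 0.25 × 1.17067e-06 = 2.92669e-07
  π_II·f_II = 0.26 × 0.00652258 = 0.00169587
  π_III·f_III = 0.15 × 0.0303487 = 0.00455231
  π_IV·f_IV = 0.34 × 0.00115929 = 0.000394157
Marginal: 2.92669e-07 + 0.00169587 + 0.00455231 + 0.000394157 = 0.00664263
So the posterior for Population II is 0.00169587 / 0.00664263 ≈ 0.2553.

0.2553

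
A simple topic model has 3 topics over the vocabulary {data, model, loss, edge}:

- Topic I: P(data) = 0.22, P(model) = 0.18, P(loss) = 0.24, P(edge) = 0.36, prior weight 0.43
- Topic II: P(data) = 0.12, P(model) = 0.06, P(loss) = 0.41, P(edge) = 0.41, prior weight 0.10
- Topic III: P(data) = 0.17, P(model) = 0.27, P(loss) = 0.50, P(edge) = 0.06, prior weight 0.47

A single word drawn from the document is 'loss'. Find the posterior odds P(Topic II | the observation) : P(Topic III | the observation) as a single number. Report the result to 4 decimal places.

0.1745

Only the two components matter; the odds are (π_i f_i(x)) / (π_j f_j(x)).
Categorical probabilities:
  f_I = 0.24
  f_II = 0.41
  f_III = 0.5
Posterior odds = (π_II·f_II) / (π_III·f_III) = (0.10·0.41) / (0.47·0.5) = 0.041 / 0.235 ≈ 0.1745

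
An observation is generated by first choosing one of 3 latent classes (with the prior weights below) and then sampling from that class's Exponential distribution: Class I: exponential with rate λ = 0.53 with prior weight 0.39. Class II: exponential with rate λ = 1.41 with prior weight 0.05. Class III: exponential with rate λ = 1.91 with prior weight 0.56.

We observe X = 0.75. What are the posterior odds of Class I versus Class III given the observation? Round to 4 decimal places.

Posterior odds = (π_i f_i(x)) / (π_j f_j(x)); the normalising sum cancels.
Exponential densities:
  f_I = 0.53·e^(−0.53·0.75) = 0.53·e^(−0.3975) = 0.356159
  f_II = 1.41·e^(−1.41·0.75) = 1.41·e^(−1.0575) = 0.489725
  f_III = 1.91·e^(−1.91·0.75) = 1.91·e^(−1.4325) = 0.455939
0.138902 / 0.255326 ≈ 0.5440

0.5440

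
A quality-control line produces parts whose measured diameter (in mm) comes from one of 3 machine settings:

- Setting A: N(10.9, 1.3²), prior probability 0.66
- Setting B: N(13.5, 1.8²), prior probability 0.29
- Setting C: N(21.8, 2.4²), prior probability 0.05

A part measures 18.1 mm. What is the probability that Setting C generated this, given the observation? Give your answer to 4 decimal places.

0.5079

Posterior ∝ prior × likelihood, so P(k | x) ∝ w_k f_k(x); normalise over all components.
Normal densities:
  f_A = 6.69995e-08
  f_B = 0.00846211
  f_C = 0.0506521
Prior × likelihood for each component:
  w_A·f_A = 0.66 × 6.69995e-08 = 4.42197e-08
  w_B·f_B = 0.29 × 0.00846211 = 0.00245401
  w_C·f_C = 0.05 × 0.0506521 = 0.0025326
Normaliser: 4.42197e-08 + 0.00245401 + 0.0025326 = 0.00498666
P(Setting C | the observation) ≈ 0.5079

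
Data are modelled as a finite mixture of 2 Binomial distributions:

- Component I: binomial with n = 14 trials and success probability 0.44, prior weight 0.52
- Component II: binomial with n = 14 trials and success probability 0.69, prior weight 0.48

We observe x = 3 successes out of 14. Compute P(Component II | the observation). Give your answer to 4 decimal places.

0.0053

P(component k | x) = w_k·f_k(x) / marginal(x), where marginal(x) = Σ_j w_j·f_j(x).
Binomial probabilities:
  f_I = C(14,3)·0.44^3·0.56^11 = 364·0.085184·0.00169851 = 0.0526657
  f_II = C(14,3)·0.69^3·0.31^11 = 364·0.328509·2.54085e-06 = 0.000303828
Multiply by the mixture weights:
  w_I·f_I = 0.52 × 0.0526657 = 0.0273862
  w_II·f_II = 0.48 × 0.000303828 = 0.000145837
Normaliser: 0.0273862 + 0.000145837 = 0.027532
Responsibility of Component II: 0.000145837 / 0.027532 ≈ 0.0053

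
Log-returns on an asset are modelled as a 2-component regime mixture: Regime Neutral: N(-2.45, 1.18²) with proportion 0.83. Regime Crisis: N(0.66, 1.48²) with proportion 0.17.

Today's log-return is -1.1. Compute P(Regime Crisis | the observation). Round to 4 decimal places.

0.1341

The responsibility of component k is P(Z=k) f_k(x) divided by Σ_j P(Z=j) f_j(x).
Component likelihoods at x = -1.1:
  p_Neutral = 0.175714
  p_Crisis = 0.132912
Multiply by the mixture weights:
  P(Z=Neutral)·p_Neutral = 0.83 × 0.175714 = 0.145842
  P(Z=Crisis)·p_Crisis = 0.17 × 0.132912 = 0.0225951
Sum: 0.145842 + 0.0225951 = 0.168438
So the posterior for Regime Crisis is 0.0225951 / 0.168438 ≈ 0.1341.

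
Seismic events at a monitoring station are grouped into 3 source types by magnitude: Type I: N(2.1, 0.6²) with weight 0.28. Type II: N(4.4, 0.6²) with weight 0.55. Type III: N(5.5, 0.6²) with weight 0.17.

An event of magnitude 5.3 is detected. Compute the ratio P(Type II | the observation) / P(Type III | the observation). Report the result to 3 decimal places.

1.110

The posterior odds equal the prior odds times the likelihood ratio: (π_i/π_j)·(f_i(x)/f_j(x)).
Component likelihoods at x = 5.3:
  p_I = 4.42717e-07
  p_II = 0.215863
  p_III = 0.628972
0.118724 / 0.106925 ≈ 1.110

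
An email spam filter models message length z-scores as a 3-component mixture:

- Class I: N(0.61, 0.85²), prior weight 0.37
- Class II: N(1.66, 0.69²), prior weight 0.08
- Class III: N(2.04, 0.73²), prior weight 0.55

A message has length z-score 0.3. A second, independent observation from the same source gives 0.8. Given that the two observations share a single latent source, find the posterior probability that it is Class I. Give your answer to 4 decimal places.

Posterior ∝ prior × likelihood, so P(k | x) ∝ π_k f_k(x); normalise over all components.
Since both observations come from the same component, the likelihood for component k is f_k(x₁)·f_k(x₂).
  L_I = [(1/(0.85·√(2π)))·exp(−(0.3−0.61)²/(2·0.85²)) = 0.469344·exp(-0.06651) = 0.439145] × [0.457764] = 0.201025
  L_II = [(1/(0.69·√(2π)))·exp(−(0.3−1.66)²/(2·0.69²)) = 0.578177·exp(-1.94245) = 0.0828831] × [0.265909] = 0.0220393
  L_III = [(1/(0.73·√(2π)))·exp(−(0.3−2.04)²/(2·0.73²)) = 0.546496·exp(-2.84068) = 0.0319076] × [0.129135] = 0.00412038
Multiply by the mixture weights:
  π_I·L_I = 0.37 × 0.201025 = 0.0743792
  π_II·L_II = 0.08 × 0.0220393 = 0.00176315
  π_III·L_III = 0.55 × 0.00412038 = 0.00226621
Evidence: 0.0743792 + 0.00176315 + 0.00226621 = 0.0784085
So the posterior for Class I is 0.0743792 / 0.0784085 ≈ 0.9486.

0.9486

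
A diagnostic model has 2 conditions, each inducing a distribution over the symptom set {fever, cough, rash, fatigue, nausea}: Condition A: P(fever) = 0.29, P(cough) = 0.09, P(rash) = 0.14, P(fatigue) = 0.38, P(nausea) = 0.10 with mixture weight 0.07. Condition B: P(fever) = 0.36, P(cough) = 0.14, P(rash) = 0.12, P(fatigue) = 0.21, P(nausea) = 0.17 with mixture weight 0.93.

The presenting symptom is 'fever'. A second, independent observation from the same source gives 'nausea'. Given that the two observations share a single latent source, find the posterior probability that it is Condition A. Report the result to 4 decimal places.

0.0344

The responsibility of component k is w_k f_k(x) divided by Σ_j w_j f_j(x).
Since both observations come from the same component, the likelihood for component k is f_k(x₁)·f_k(x₂).
  p_A = [P(fever | comp) = 0.29] × [0.1] = 0.029
  p_B = [P(fever | comp) = 0.36] × [0.17] = 0.0612
Unnormalised posteriors:
  w_A·p_A = 0.07 × 0.029 = 0.00203
  w_B·p_B = 0.93 × 0.0612 = 0.056916
Sum: 0.00203 + 0.056916 = 0.058946
Responsibility of Condition A: 0.00203 / 0.058946 ≈ 0.0344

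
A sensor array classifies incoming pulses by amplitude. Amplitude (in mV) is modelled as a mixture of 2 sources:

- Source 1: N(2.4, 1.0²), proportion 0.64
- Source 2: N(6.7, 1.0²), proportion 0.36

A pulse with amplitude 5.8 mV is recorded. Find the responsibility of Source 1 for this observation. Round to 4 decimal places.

0.0082

Posterior ∝ prior × likelihood, so P(k | x) ∝ π_k f_k(x); normalise over all components.
Component likelihoods at x = 5.8 mV:
  L_1 = (1/(1.0·√(2π)))·exp(−(5.8−2.4)²/(2·1.0²)) = 0.398942·exp(-5.78000) = 0.00123222
  L_2 = (1/(1.0·√(2π)))·exp(−(5.8−6.7)²/(2·1.0²)) = 0.398942·exp(-0.40500) = 0.266085
Multiply by the mixture weights:
  π_1·L_1 = 0.64 × 0.00123222 = 0.00078862
  π_2·L_2 = 0.36 × 0.266085 = 0.0957907
Denominator: 0.00078862 + 0.0957907 = 0.0965793
So the posterior for Source 1 is 0.00078862 / 0.0965793 ≈ 0.0082.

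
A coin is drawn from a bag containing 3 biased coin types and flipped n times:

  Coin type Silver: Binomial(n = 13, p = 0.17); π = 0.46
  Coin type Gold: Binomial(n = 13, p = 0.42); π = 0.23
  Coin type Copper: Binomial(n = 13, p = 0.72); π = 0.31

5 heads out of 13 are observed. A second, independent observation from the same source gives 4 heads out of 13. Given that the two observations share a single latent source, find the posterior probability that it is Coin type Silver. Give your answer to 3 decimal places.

Apply Bayes' rule: the posterior for each component is proportional to its prior times its likelihood at x.
Since both observations come from the same component, the likelihood for component k is f_k(x₁)·f_k(x₂).
  L_Silver = [C(13,5)·0.17^5·0.83^8 = 1287·0.000141986·0.225229 = 0.0411574] × [0.111636] = 0.00459465
  L_Gold = [C(13,5)·0.42^5·0.58^8 = 1287·0.0130691·0.0128063 = 0.215402] × [0.165255] = 0.0355962
  L_Copper = [C(13,5)·0.72^5·0.28^8 = 1287·0.193492·3.77802e-05 = 0.00940817] × [0.00203263] = 1.91233e-05
Weight by the priors:
  π_Silver·L_Silver = 0.46 × 0.00459465 = 0.00211354
  π_Gold·L_Gold = 0.23 × 0.0355962 = 0.00818713
  π_Copper·L_Copper = 0.31 × 1.91233e-05 = 5.92823e-06
Denominator: 0.00211354 + 0.00818713 + 5.92823e-06 = 0.0103066
P(Coin type Silver | x₁, x₂) = 0.00211354 / 0.0103066 ≈ 0.205

0.205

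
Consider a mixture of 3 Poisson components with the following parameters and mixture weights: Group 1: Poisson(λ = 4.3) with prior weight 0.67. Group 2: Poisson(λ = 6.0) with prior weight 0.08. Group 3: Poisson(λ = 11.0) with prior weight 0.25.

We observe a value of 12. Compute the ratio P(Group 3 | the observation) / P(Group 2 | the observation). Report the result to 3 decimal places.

30.358

Since P(k|x) ∝ π_k f_k(x), the posterior odds are π_i f_i(x) / (π_j f_j(x)).
Component likelihoods at x = 12:
  p_1 = 0.00113193
  p_2 = 0.0112645
  p_3 = 0.10943
Posterior odds = (π_3·p_3) / (π_2·p_2) = (0.25·0.10943) / (0.08·0.0112645) = 0.0273575 / 0.000901158 ≈ 30.358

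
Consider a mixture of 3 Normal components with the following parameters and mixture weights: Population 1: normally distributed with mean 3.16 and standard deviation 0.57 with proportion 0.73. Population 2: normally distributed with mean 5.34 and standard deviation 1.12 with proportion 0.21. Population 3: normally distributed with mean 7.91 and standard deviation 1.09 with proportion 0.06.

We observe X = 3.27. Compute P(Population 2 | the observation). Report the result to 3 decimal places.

The responsibility of component k is π_k f_k(x) divided by Σ_j π_j f_j(x).
Component likelihoods at x = 3.27:
  L_1 = 0.686986
  L_2 = 0.0645565
  L_3 = 4.25159e-05
Unnormalised posteriors:
  π_1·L_1 = 0.73 × 0.686986 = 0.5015
  π_2·L_2 = 0.21 × 0.0645565 = 0.0135569
  π_3·L_3 = 0.06 × 4.25159e-05 = 2.55095e-06
Denominator: 0.5015 + 0.0135569 + 2.55095e-06 = 0.51506
P(Population 2 | data) ≈ 0.026

0.026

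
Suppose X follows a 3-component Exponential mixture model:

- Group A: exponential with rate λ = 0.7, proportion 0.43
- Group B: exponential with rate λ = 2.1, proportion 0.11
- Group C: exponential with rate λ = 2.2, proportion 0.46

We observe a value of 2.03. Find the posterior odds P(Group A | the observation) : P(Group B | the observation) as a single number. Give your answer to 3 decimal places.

The posterior odds equal the prior odds times the likelihood ratio: (w_i/w_j)·(f_i(x)/f_j(x)).
Evaluate each component's likelihood at the observed value:
  p_A = 0.169031
  p_B = 0.029568
  p_C = 0.025285
Posterior odds = (w_A·p_A) / (w_B·p_B) = (0.43·0.169031) / (0.11·0.029568) = 0.0726832 / 0.00325248 ≈ 22.347

22.347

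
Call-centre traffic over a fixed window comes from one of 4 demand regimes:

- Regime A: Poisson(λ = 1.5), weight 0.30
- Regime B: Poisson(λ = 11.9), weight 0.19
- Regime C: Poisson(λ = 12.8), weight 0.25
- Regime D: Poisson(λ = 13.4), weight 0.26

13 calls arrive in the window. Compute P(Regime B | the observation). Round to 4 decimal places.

0.2625

The responsibility of component k is w_k f_k(x) divided by Σ_j w_j f_j(x).
Evaluate each component's likelihood at the observed value:
  f_A = e^(−1.5)·1.5^13/13! = 6.97372e-09
  f_B = e^(−11.9)·11.9^13/13! = 0.104647
  f_C = e^(−12.8)·12.8^13/13! = 0.109769
  f_D = e^(−13.4)·13.4^13/13! = 0.109279
Unnormalised posteriors:
  w_A·f_A = 0.30 × 6.97372e-09 = 2.09212e-09
  w_B·f_B = 0.19 × 0.104647 = 0.0198829
  w_C·f_C = 0.25 × 0.109769 = 0.0274423
  w_D·f_D = 0.26 × 0.109279 = 0.0284125
Denominator: 2.09212e-09 + 0.0198829 + 0.0274423 + 0.0284125 = 0.0757376
P(Regime B | x) ≈ 0.2625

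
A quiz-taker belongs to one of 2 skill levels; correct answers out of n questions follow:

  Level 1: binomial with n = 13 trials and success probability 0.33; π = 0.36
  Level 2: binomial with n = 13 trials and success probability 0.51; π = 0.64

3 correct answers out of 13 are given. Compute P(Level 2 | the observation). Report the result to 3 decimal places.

0.223

Posterior ∝ prior × likelihood, so P(k | x) ∝ P(Z=k) f_k(x); normalise over all components.
Component likelihoods at x = 3 correct answers out of 13:
  L_1 = C(13,3)·0.33^3·0.67^10 = 286·0.035937·0.0182284 = 0.187351
  L_2 = C(13,3)·0.51^3·0.49^10 = 286·0.132651·0.000797923 = 0.0302717
Prior × likelihood for each component:
  P(Z=1)·L_1 = 0.36 × 0.187351 = 0.0674463
  P(Z=2)·L_2 = 0.64 × 0.0302717 = 0.0193739
Normaliser: 0.0674463 + 0.0193739 = 0.0868203
P(Level 2 | data) ≈ 0.223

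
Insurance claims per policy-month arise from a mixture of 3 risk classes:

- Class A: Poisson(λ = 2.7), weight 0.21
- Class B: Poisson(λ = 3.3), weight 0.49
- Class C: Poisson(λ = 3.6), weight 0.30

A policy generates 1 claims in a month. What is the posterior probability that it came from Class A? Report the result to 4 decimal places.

0.2994

Posterior ∝ prior × likelihood, so P(k | x) ∝ π_k f_k(x); normalise over all components.
Poisson probabilities:
  f_A = 0.181455
  f_B = 0.121714
  f_C = 0.0983654
Multiply by the mixture weights:
  π_A·f_A = 0.21 × 0.181455 = 0.0381055
  π_B·f_B = 0.49 × 0.121714 = 0.0596401
  π_C·f_C = 0.30 × 0.0983654 = 0.0295096
Denominator: 0.0381055 + 0.0596401 + 0.0295096 = 0.127255
P(Class A | 1 claims) = 0.0381055 / 0.127255 ≈ 0.2994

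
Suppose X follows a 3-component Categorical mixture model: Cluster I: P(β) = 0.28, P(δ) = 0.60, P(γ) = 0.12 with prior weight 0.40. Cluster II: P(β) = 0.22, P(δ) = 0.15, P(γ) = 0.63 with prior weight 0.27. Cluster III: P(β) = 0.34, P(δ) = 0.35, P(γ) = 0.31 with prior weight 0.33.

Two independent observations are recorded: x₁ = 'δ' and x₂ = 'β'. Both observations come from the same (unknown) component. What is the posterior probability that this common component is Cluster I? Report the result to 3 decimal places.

The responsibility of component k is P(Z=k) f_k(x) divided by Σ_j P(Z=j) f_j(x).
Since both observations come from the same component, the likelihood for component k is f_k(x₁)·f_k(x₂).
  L_I = [P(δ | comp) = 0.60] × [0.28] = 0.168
  L_II = [P(δ | comp) = 0.15] × [0.22] = 0.033
  L_III = [P(δ | comp) = 0.35] × [0.34] = 0.119
Multiply by the mixture weights:
  P(Z=I)·L_I = 0.40 × 0.168 = 0.0672
  P(Z=II)·L_II = 0.27 × 0.033 = 0.00891
  P(Z=III)·L_III = 0.33 × 0.119 = 0.03927
Normaliser: 0.0672 + 0.00891 + 0.03927 = 0.11538
P(Cluster I | data) ≈ 0.582

0.582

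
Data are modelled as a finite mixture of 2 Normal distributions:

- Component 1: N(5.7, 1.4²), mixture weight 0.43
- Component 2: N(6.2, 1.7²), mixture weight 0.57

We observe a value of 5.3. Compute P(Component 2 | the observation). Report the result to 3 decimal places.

0.497

Posterior ∝ prior × likelihood, so P(k | x) ∝ w_k f_k(x); normalise over all components.
Normal densities:
  L_1 = 0.273562
  L_2 = 0.203986
Multiply by the mixture weights:
  w_1·L_1 = 0.43 × 0.273562 = 0.117632
  w_2·L_2 = 0.57 × 0.203986 = 0.116272
Denominator: 0.117632 + 0.116272 = 0.233904
So the posterior for Component 2 is 0.116272 / 0.233904 ≈ 0.497.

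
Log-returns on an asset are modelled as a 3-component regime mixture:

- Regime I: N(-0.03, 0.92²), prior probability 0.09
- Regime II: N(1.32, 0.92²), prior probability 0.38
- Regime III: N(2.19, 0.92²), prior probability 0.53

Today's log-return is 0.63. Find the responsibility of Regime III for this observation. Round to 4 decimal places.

0.2610

Apply Bayes' rule: the posterior for each component is proportional to its prior times its likelihood at x.
Normal densities:
  L_I = 0.335249
  L_II = 0.327323
  L_III = 0.102985
Unnormalised posteriors:
  π_I·L_I = 0.09 × 0.335249 = 0.0301724
  π_II·L_II = 0.38 × 0.327323 = 0.124383
  π_III·L_III = 0.53 × 0.102985 = 0.0545819
Marginal: 0.0301724 + 0.124383 + 0.0545819 = 0.209137
P(Regime III | data) = 0.0545819 / 0.209137 ≈ 0.2610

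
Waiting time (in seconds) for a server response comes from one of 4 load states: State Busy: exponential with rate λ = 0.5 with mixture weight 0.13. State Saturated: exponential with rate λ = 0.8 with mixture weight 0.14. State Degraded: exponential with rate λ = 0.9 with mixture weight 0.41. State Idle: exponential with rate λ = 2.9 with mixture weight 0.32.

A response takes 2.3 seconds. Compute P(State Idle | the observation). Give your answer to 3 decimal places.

Posterior ∝ prior × likelihood, so P(k | x) ∝ π_k f_k(x); normalise over all components.
Exponential densities:
  p_Busy = 0.158318
  p_Saturated = 0.127054
  p_Degraded = 0.113567
  p_Idle = 0.00367836
Unnormalised posteriors:
  π_Busy·p_Busy = 0.13 × 0.158318 = 0.0205814
  π_Saturated·p_Saturated = 0.14 × 0.127054 = 0.0177876
  π_Degraded·p_Degraded = 0.41 × 0.113567 = 0.0465626
  π_Idle·p_Idle = 0.32 × 0.00367836 = 0.00117707
Denominator: 0.0205814 + 0.0177876 + 0.0465626 + 0.00117707 = 0.0861086
So the posterior for State Idle is 0.00117707 / 0.0861086 ≈ 0.014.

0.014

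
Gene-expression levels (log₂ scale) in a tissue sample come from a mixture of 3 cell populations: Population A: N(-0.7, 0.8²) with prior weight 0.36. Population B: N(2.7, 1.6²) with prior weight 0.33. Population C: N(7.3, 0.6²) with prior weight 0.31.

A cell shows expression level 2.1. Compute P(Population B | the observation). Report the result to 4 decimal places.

0.9949

Posterior ∝ prior × likelihood, so P(k | x) ∝ π_k f_k(x); normalise over all components.
Evaluate each component's likelihood at the observed value:
  f_A = (1/(0.8·√(2π)))·exp(−(2.1−-0.7)²/(2·0.8²)) = 0.498678·exp(-6.12500) = 0.00109085
  f_B = (1/(1.6·√(2π)))·exp(−(2.1−2.7)²/(2·1.6²)) = 0.249339·exp(-0.07031) = 0.232409
  f_C = (1/(0.6·√(2π)))·exp(−(2.1−7.3)²/(2·0.6²)) = 0.664904·exp(-37.55556) = 3.25528e-17
Prior × likelihood for each component:
  π_A·f_A = 0.36 × 0.00109085 = 0.000392707
  π_B·f_B = 0.33 × 0.232409 = 0.0766951
  π_C·f_C = 0.31 × 3.25528e-17 = 1.00914e-17
Sum: 0.000392707 + 0.0766951 + 1.00914e-17 = 0.0770878
So the posterior for Population B is 0.0766951 / 0.0770878 ≈ 0.9949.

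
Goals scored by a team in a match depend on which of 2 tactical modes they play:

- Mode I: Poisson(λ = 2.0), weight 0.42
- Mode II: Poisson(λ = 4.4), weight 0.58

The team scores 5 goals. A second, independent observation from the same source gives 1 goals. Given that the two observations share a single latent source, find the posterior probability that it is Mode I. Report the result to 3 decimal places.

0.437

By Bayes' theorem, P(k | x) = w_k f_k(x) / Σ_j w_j f_j(x).
Since both observations come from the same component, the likelihood for component k is f_k(x₁)·f_k(x₂).
  L_I = [e^(−2.0)·2.0^5/5! = 0.0360894] × [0.270671] = 0.00976834
  L_II = [e^(−4.4)·4.4^5/5! = 0.168728] × [0.0540203] = 0.00911472
Weight by the priors:
  w_I·L_I = 0.42 × 0.00976834 = 0.0041027
  w_II·L_II = 0.58 × 0.00911472 = 0.00528654
Denominator: 0.0041027 + 0.00528654 = 0.00938924
P(Mode I | x) = 0.0041027 / 0.00938924 ≈ 0.437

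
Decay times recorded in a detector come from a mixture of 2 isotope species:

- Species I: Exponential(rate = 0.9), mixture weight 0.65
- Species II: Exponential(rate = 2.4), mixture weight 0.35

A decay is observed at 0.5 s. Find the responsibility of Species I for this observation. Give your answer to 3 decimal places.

By Bayes' theorem, P(k | x) = P(Z=k) f_k(x) / Σ_j P(Z=j) f_j(x).
Exponential densities:
  f_I = 0.9·e^(−0.9·0.5) = 0.9·e^(−0.4500) = 0.573865
  f_II = 2.4·e^(−2.4·0.5) = 2.4·e^(−1.2000) = 0.722866
Prior × likelihood for each component:
  P(Z=I)·f_I = 0.65 × 0.573865 = 0.373012
  P(Z=II)·f_II = 0.35 × 0.722866 = 0.253003
Denominator: 0.373012 + 0.253003 = 0.626016
P(Species I | 0.5 s) = 0.373012 / 0.626016 ≈ 0.596

0.596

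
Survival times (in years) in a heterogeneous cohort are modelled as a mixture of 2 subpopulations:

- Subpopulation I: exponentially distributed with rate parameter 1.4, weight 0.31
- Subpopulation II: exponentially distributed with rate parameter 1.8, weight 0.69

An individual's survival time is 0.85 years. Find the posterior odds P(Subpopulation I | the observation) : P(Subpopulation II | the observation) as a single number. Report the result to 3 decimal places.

0.491

Only the two components matter; the odds are (P(Z=i) f_i(x)) / (P(Z=j) f_j(x)).
Evaluate each component's likelihood at the observed value:
  f_I = 0.42591
  f_II = 0.389764
0.132032 / 0.268937 ≈ 0.491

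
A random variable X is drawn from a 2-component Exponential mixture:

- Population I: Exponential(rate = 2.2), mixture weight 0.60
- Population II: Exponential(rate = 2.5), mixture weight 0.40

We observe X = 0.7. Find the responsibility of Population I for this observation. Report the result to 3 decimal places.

P(component k | x) = w_k·f_k(x) / marginal(x), where marginal(x) = Σ_j w_j·f_j(x).
Component likelihoods at x = 0.7:
  f_I = 0.471638
  f_II = 0.434435
Weight by the priors:
  w_I·f_I = 0.60 × 0.471638 = 0.282983
  w_II·f_II = 0.40 × 0.434435 = 0.173774
Denominator: 0.282983 + 0.173774 = 0.456757
P(Population I | the observation) = 0.282983 / 0.456757 ≈ 0.620

0.620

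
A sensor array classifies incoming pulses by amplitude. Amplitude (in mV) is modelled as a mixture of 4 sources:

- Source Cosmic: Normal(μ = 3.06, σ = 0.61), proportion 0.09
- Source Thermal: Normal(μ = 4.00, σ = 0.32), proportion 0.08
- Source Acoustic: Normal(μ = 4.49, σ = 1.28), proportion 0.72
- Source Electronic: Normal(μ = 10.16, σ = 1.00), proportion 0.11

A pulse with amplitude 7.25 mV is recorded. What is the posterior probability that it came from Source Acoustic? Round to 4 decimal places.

0.9718

Apply Bayes' rule: the posterior for each component is proportional to its prior times its likelihood at x.
Component likelihoods at x = 7.25 mV:
  p_Cosmic = 3.71815e-11
  p_Thermal = 4.97908e-23
  p_Acoustic = 0.0304855
  p_Electronic = 0.0057821
Prior × likelihood for each component:
  π_Cosmic·p_Cosmic = 0.09 × 3.71815e-11 = 3.34634e-12
  π_Thermal·p_Thermal = 0.08 × 4.97908e-23 = 3.98327e-24
  π_Acoustic·p_Acoustic = 0.72 × 0.0304855 = 0.0219495
  π_Electronic·p_Electronic = 0.11 × 0.0057821 = 0.000636031
Evidence: 3.34634e-12 + 3.98327e-24 + 0.0219495 + 0.000636031 = 0.0225856
P(Source Acoustic | the observation) ≈ 0.9718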